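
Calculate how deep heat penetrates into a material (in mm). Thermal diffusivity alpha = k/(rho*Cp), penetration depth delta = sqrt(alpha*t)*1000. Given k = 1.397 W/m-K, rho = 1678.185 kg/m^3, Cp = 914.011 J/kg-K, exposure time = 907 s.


alpha = 1.397 / (1678.185 * 914.011) = 9.1076e-07 m^2/s
alpha * t = 0.00082606
delta = sqrt(0.00082606) * 1000 = 28.741 mm

28.741 mm


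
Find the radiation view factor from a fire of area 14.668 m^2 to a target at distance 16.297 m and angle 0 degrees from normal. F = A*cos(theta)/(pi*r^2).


cos(0 deg) = 1
pi*r^2 = 834.38
F = 14.668 * 1 / 834.38 = 0.017579

0.017579


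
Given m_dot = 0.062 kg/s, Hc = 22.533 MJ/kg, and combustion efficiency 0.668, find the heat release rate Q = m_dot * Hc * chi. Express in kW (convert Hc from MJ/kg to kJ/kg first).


Hc = 22.533 MJ/kg = 22.533 * 1000 kJ/kg = 22533 kJ/kg
Q = 0.062 kg/s * 22533 kJ/kg * 0.668 = 933.23 kW

933.23 kW


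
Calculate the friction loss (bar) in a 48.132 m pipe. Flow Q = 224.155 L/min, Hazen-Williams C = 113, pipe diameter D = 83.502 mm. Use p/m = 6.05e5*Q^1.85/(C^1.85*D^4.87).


Q^1.85 = 22311
C^1.85 = 6283.4
D^4.87 = 2.2838e+09
p/m = 0.00094061 bar/m
p_total = 0.00094061 * 48.132 = 0.045274 bar

0.045274 bar


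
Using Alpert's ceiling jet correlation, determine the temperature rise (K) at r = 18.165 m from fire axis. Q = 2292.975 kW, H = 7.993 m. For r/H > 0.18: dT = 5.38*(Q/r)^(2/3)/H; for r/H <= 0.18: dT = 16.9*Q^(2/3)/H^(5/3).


r/H = 18.165 / 7.993 = 2.2726
r/H > 0.18, so dT = 5.38*(Q/r)^(2/3)/H
Q/r = 126.23
(Q/r)^(2/3) = 25.164
dT = 5.38 * 25.164 / 7.993 = 16.937 K

16.937 K


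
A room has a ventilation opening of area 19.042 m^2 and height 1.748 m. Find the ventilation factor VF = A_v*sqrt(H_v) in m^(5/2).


sqrt(H_v) = 1.3221
VF = 19.042 * 1.3221 = 25.176 m^(5/2)

25.176 m^(5/2)


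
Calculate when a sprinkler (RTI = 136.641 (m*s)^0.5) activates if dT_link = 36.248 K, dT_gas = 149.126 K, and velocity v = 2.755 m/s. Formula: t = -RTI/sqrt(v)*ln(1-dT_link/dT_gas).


dT_link/dT_gas = 0.24307
ln(1 - 0.24307) = -0.27848
t = -136.641 / sqrt(2.755) * -0.27848 = 22.926 s

22.926 s


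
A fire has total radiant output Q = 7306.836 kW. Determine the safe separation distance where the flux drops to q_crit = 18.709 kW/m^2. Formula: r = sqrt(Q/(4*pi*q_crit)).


4*pi*q_crit = 235.10
Q/(4*pi*q_crit) = 31.079
r = sqrt(31.079) = 5.5749 m

5.5749 m


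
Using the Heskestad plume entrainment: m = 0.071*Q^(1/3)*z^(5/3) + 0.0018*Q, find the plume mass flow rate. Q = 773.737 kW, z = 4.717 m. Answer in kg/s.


Q^(1/3) = 9.1805
z^(5/3) = 13.267
First term = 0.071 * 9.1805 * 13.267 = 8.6477
Second term = 0.0018 * 773.737 = 1.3927
m = 10.040 kg/s

10.040 kg/s


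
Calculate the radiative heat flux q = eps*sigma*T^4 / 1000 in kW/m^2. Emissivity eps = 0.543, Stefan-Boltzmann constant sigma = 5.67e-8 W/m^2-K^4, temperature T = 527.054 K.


T^4 = 7.7165e+10
q = 0.543 * 5.67e-8 * 7.7165e+10 / 1000 = 2.3758 kW/m^2

2.3758 kW/m^2


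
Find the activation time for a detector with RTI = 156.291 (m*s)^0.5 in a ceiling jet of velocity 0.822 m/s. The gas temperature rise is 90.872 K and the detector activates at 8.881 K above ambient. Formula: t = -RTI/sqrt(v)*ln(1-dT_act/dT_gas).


dT_act/dT_gas = 0.097731
ln(1 - 0.097731) = -0.10284
t = -156.291 / sqrt(0.822) * -0.10284 = 17.728 s

17.728 s


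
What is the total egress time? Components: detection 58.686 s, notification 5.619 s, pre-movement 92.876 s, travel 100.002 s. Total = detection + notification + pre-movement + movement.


Total = 58.686 + 5.619 + 92.876 + 100.002 = 257.183 s

257.183 s


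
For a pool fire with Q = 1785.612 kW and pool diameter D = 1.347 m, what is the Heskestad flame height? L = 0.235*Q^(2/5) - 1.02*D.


Q^(2/5) = 19.985
0.235 * Q^(2/5) = 4.6966
1.02 * D = 1.3739
L = 3.3227 m

3.3227 m


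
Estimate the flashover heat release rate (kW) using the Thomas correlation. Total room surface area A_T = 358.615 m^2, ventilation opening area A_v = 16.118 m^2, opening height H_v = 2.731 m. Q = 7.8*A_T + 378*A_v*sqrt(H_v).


7.8*A_T = 2797.197
sqrt(H_v) = 1.6526
378*A_v*sqrt(H_v) = 10068
Q = 2797.197 + 10068 = 12866 kW

12866 kW


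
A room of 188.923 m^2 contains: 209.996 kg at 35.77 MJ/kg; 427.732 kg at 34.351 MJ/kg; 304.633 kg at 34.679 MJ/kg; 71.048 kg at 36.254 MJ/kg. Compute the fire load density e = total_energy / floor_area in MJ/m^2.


Total energy = 209.996*35.77 + 427.732*34.351 + 304.633*34.679 + 71.048*36.254
= 7511.557 + 14693.02 + 10564.37 + 2575.774
= 35344.72 MJ
e = 35344.72 / 188.923 = 187.09 MJ/m^2

187.09 MJ/m^2


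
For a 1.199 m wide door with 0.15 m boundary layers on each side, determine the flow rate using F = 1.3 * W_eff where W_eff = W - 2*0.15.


W_eff = 1.199 - 0.30 = 0.899 m
F = 1.3 * 0.899 = 1.1687 persons/s

1.1687 persons/s


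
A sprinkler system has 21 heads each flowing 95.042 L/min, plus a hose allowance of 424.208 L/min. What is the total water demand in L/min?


Sprinkler demand = 21 * 95.042 = 1995.882 L/min
Total = 1995.882 + 424.208 = 2420.09 L/min

2420.09 L/min


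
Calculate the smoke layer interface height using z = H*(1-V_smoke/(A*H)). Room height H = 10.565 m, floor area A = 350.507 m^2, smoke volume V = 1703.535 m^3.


V/(A*H) = 0.46003
1 - 0.46003 = 0.53997
z = 10.565 * 0.53997 = 5.7048 m

5.7048 m


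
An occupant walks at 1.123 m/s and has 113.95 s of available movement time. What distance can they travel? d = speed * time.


d = 1.123 * 113.95 = 127.97 m

127.97 m


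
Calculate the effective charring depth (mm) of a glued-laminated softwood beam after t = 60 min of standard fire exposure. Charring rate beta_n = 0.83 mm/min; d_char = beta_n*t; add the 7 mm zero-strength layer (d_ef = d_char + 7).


d_char = 0.83 * 60 = 49.8 mm
d_ef = 49.8 + 1.0*7 = 56.8 mm

56.8 mm


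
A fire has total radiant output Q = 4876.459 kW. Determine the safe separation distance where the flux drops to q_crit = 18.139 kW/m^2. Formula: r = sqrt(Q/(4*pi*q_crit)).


4*pi*q_crit = 227.94
Q/(4*pi*q_crit) = 21.393
r = sqrt(21.393) = 4.6253 m

4.6253 m


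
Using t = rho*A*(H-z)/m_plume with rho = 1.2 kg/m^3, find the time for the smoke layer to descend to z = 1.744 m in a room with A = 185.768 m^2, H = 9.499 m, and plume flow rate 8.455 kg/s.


H - z = 7.755 m
t = 1.2 * 185.768 * 7.755 / 8.455 = 204.47 s

204.47 s


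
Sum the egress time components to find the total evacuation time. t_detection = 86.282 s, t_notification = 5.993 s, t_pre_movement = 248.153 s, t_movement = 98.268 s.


Total = 86.282 + 5.993 + 248.153 + 98.268 = 438.696 s

438.696 s


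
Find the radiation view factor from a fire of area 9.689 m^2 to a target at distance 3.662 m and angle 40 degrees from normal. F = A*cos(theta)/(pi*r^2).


cos(40 deg) = 0.76604
pi*r^2 = 42.130
F = 9.689 * 0.76604 / 42.130 = 0.17618

0.17618


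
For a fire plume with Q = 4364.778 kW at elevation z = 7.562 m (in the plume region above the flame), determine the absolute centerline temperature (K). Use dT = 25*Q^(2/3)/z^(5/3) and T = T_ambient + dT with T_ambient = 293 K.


Q^(2/3) = 267.08
z^(5/3) = 29.134
dT = 25 * 267.08 / 29.134 = 229.19 K
T = 293 + 229.19 = 522.19 K

522.19 K


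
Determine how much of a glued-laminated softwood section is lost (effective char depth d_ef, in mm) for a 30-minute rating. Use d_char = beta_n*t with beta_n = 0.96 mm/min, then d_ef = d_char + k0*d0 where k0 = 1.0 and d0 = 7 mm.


d_char = 0.96 * 30 = 28.8 mm
d_ef = 28.8 + 1.0*7 = 35.8 mm

35.8 mm


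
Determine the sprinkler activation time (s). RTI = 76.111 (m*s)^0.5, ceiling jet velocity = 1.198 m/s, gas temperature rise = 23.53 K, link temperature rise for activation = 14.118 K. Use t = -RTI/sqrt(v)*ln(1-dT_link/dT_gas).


dT_link/dT_gas = 0.6
ln(1 - 0.6) = -0.91629
t = -76.111 / sqrt(1.198) * -0.91629 = 63.717 s

63.717 s


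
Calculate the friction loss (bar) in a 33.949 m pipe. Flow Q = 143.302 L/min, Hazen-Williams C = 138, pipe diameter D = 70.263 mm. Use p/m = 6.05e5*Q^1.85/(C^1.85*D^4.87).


Q^1.85 = 9751.4
C^1.85 = 9094.4
D^4.87 = 9.8528e+08
p/m = 0.00065840 bar/m
p_total = 0.00065840 * 33.949 = 0.022352 bar

0.022352 bar


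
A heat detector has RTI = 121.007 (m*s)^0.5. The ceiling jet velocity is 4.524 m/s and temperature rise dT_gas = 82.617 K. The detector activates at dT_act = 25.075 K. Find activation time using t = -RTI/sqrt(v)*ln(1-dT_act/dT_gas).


dT_act/dT_gas = 0.30351
ln(1 - 0.30351) = -0.36170
t = -121.007 / sqrt(4.524) * -0.36170 = 20.578 s

20.578 s


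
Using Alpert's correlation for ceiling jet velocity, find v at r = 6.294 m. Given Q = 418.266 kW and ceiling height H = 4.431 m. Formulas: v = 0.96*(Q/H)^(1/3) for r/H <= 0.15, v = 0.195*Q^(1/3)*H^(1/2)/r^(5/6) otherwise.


r/H = 6.294 / 4.431 = 1.4204
r/H > 0.15, so v = 0.195*Q^(1/3)*H^(1/2)/r^(5/6)
Q^(1/3) = 7.4786
H^(1/2) = 2.1050
r^(5/6) = 4.6320
v = 0.195 * 7.4786 * 2.1050 / 4.6320 = 0.66272 m/s

0.66272 m/s


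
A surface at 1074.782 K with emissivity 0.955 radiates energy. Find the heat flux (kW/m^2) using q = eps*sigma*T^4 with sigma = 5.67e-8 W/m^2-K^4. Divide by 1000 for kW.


T^4 = 1.3344e+12
q = 0.955 * 5.67e-8 * 1.3344e+12 / 1000 = 72.255 kW/m^2

72.255 kW/m^2


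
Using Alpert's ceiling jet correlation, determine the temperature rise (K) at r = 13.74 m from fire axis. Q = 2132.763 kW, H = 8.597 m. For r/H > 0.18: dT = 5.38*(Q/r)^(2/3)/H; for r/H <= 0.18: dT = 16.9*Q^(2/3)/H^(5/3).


r/H = 13.74 / 8.597 = 1.5982
r/H > 0.18, so dT = 5.38*(Q/r)^(2/3)/H
Q/r = 155.22
(Q/r)^(2/3) = 28.883
dT = 5.38 * 28.883 / 8.597 = 18.075 K

18.075 K


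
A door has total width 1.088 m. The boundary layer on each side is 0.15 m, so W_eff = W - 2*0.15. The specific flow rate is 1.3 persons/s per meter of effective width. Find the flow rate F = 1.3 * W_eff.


W_eff = 1.088 - 0.30 = 0.788 m
F = 1.3 * 0.788 = 1.0244 persons/s

1.0244 persons/s


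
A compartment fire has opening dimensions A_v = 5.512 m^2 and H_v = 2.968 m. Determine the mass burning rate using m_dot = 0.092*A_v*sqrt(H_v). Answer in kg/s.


sqrt(H_v) = 1.7228
m_dot = 0.092 * 5.512 * 1.7228 = 0.87363 kg/s

0.87363 kg/s


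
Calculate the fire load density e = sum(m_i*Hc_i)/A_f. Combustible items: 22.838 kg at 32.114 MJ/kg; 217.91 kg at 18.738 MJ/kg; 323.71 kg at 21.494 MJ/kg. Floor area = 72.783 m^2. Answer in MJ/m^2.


Total energy = 22.838*32.114 + 217.91*18.738 + 323.71*21.494
= 733.4195 + 4083.198 + 6957.823
= 11774.44 MJ
e = 11774.44 / 72.783 = 161.77 MJ/m^2

161.77 MJ/m^2


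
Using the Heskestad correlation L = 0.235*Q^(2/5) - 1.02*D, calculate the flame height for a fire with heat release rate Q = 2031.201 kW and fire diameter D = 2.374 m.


Q^(2/5) = 21.043
0.235 * Q^(2/5) = 4.9450
1.02 * D = 2.4215
L = 2.5236 m

2.5236 m


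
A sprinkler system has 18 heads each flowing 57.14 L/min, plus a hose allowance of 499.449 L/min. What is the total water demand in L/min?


Sprinkler demand = 18 * 57.14 = 1028.52 L/min
Total = 1028.52 + 499.449 = 1527.969 L/min

1527.969 L/min


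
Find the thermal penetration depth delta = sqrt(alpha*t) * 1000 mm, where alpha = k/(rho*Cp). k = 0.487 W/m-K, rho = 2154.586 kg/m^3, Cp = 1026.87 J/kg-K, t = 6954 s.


alpha = 0.487 / (2154.586 * 1026.87) = 2.2012e-07 m^2/s
alpha * t = 0.0015307
delta = sqrt(0.0015307) * 1000 = 39.124 mm

39.124 mm


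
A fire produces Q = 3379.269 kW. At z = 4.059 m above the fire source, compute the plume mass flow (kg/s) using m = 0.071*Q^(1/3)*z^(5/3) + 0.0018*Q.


Q^(1/3) = 15.006
z^(5/3) = 10.328
First term = 0.071 * 15.006 * 10.328 = 11.004
Second term = 0.0018 * 3379.269 = 6.0827
m = 17.087 kg/s

17.087 kg/s


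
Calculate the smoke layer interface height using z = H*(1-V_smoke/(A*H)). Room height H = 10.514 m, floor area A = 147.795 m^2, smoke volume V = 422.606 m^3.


V/(A*H) = 0.27196
1 - 0.27196 = 0.72804
z = 10.514 * 0.72804 = 7.6546 m

7.6546 m


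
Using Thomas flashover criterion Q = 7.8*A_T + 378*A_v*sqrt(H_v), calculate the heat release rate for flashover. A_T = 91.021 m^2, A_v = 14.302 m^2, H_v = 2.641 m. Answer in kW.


7.8*A_T = 709.96
sqrt(H_v) = 1.6251
378*A_v*sqrt(H_v) = 8785.6
Q = 709.96 + 8785.6 = 9495.6 kW

9495.6 kW


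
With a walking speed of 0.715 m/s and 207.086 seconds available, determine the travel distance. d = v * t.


d = 0.715 * 207.086 = 148.07 m

148.07 m


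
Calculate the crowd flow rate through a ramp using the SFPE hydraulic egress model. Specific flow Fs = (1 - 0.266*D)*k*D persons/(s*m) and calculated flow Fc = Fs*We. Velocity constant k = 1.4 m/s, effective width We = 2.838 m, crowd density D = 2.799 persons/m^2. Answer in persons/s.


1 - 0.266*D = 1 - 0.266*2.799 = 0.25547
Fs = 0.25547 * 1.4 * 2.799 = 1.0011 persons/(s*m)
Fc = 1.0011 * 2.838 = 2.8410 persons/s

2.8410 persons/s


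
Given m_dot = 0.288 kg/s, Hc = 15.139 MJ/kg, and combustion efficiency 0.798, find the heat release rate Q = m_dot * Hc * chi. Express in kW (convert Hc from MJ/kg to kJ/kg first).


Hc = 15.139 MJ/kg = 15.139 * 1000 kJ/kg = 15139 kJ/kg
Q = 0.288 kg/s * 15139 kJ/kg * 0.798 = 3479.3 kW

3479.3 kW


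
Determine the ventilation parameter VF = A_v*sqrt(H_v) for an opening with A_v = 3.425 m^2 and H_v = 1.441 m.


sqrt(H_v) = 1.2004
VF = 3.425 * 1.2004 = 4.1114 m^(5/2)

4.1114 m^(5/2)


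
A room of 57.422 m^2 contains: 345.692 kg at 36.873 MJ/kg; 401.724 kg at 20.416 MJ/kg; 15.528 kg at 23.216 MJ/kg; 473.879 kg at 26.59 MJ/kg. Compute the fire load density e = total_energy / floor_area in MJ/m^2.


Total energy = 345.692*36.873 + 401.724*20.416 + 15.528*23.216 + 473.879*26.59
= 12746.70 + 8201.597 + 360.4980 + 12600.44
= 33909.24 MJ
e = 33909.24 / 57.422 = 590.53 MJ/m^2

590.53 MJ/m^2


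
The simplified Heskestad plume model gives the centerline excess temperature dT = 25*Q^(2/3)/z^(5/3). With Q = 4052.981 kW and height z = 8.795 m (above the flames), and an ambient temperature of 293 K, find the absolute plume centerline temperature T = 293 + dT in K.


Q^(2/3) = 254.20
z^(5/3) = 37.474
dT = 25 * 254.20 / 37.474 = 169.59 K
T = 293 + 169.59 = 462.59 K

462.59 K


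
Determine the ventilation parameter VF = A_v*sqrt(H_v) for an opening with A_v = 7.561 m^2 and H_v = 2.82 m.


sqrt(H_v) = 1.6793
VF = 7.561 * 1.6793 = 12.697 m^(5/2)

12.697 m^(5/2)


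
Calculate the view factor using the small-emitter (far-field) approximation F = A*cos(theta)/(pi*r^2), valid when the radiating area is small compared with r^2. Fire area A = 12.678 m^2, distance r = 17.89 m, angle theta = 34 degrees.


cos(34 deg) = 0.82904
pi*r^2 = 1005.5
F = 12.678 * 0.82904 / 1005.5 = 0.010453

0.010453


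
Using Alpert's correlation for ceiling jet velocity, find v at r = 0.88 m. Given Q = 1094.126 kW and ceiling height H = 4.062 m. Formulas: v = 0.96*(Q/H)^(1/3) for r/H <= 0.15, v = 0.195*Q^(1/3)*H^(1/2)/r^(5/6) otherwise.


r/H = 0.88 / 4.062 = 0.21664
r/H > 0.15, so v = 0.195*Q^(1/3)*H^(1/2)/r^(5/6)
Q^(1/3) = 10.304
H^(1/2) = 2.0154
r^(5/6) = 0.89895
v = 0.195 * 10.304 * 2.0154 / 0.89895 = 4.5050 m/s

4.5050 m/s


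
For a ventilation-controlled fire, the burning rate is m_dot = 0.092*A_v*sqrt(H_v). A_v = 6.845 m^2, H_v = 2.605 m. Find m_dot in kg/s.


sqrt(H_v) = 1.6140
m_dot = 0.092 * 6.845 * 1.6140 = 1.0164 kg/s

1.0164 kg/s


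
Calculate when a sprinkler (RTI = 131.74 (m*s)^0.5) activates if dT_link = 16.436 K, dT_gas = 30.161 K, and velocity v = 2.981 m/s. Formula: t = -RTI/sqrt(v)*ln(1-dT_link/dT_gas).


dT_link/dT_gas = 0.54494
ln(1 - 0.54494) = -0.78733
t = -131.74 / sqrt(2.981) * -0.78733 = 60.075 s

60.075 s


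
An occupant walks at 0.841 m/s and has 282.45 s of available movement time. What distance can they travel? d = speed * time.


d = 0.841 * 282.45 = 237.54 m

237.54 m


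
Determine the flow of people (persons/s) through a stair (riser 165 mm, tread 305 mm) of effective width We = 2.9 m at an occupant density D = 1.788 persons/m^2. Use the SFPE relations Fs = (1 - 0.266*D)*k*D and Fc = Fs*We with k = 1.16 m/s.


1 - 0.266*D = 1 - 0.266*1.788 = 0.52439
Fs = 0.52439 * 1.16 * 1.788 = 1.0876 persons/(s*m)
Fc = 1.0876 * 2.9 = 3.1541 persons/s

3.1541 persons/s


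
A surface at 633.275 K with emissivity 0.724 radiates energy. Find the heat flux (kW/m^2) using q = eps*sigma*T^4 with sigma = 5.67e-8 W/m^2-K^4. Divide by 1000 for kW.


T^4 = 1.6083e+11
q = 0.724 * 5.67e-8 * 1.6083e+11 / 1000 = 6.6022 kW/m^2

6.6022 kW/m^2


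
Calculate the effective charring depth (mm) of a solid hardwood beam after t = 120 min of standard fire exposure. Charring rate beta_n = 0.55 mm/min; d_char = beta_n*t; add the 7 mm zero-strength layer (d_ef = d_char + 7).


d_char = 0.55 * 120 = 66 mm
d_ef = 66 + 1.0*7 = 73 mm

73 mm


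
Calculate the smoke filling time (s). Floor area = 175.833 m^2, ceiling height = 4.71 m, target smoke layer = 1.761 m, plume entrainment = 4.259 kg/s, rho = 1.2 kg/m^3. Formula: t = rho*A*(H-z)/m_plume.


H - z = 2.949 m
t = 1.2 * 175.833 * 2.949 / 4.259 = 146.10 s

146.10 s


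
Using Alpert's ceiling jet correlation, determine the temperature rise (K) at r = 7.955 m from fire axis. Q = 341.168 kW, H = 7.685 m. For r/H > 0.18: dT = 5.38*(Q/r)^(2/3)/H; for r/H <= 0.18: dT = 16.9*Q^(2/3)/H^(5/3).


r/H = 7.955 / 7.685 = 1.0351
r/H > 0.18, so dT = 5.38*(Q/r)^(2/3)/H
Q/r = 42.887
(Q/r)^(2/3) = 12.252
dT = 5.38 * 12.252 / 7.685 = 8.5774 K

8.5774 K


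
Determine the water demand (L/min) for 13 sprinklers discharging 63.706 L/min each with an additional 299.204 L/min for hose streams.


Sprinkler demand = 13 * 63.706 = 828.178 L/min
Total = 828.178 + 299.204 = 1127.382 L/min

1127.382 L/min


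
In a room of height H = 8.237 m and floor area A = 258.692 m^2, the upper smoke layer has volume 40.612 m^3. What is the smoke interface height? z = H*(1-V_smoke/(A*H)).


V/(A*H) = 0.019059
1 - 0.019059 = 0.98094
z = 8.237 * 0.98094 = 8.0800 m

8.0800 m


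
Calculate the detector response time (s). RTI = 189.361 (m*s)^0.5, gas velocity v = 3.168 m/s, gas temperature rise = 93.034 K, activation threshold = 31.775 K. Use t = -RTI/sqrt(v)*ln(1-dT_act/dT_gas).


dT_act/dT_gas = 0.34154
ln(1 - 0.34154) = -0.41785
t = -189.361 / sqrt(3.168) * -0.41785 = 44.455 s

44.455 s


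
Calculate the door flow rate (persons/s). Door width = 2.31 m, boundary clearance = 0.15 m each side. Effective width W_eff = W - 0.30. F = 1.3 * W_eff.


W_eff = 2.31 - 0.30 = 2.01 m
F = 1.3 * 2.01 = 2.613 persons/s

2.613 persons/s


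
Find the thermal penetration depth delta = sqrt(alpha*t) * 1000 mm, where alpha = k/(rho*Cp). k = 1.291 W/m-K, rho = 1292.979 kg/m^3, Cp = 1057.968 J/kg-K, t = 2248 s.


alpha = 1.291 / (1292.979 * 1057.968) = 9.4376e-07 m^2/s
alpha * t = 0.0021216
delta = sqrt(0.0021216) * 1000 = 46.061 mm

46.061 mm


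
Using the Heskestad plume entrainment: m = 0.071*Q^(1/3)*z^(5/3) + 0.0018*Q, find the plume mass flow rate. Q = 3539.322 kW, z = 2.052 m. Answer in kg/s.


Q^(1/3) = 15.240
z^(5/3) = 3.3136
First term = 0.071 * 15.240 * 3.3136 = 3.5853
Second term = 0.0018 * 3539.322 = 6.3708
m = 9.9561 kg/s

9.9561 kg/s


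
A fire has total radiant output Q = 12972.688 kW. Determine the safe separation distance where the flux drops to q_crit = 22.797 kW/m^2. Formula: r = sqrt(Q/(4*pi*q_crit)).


4*pi*q_crit = 286.48
Q/(4*pi*q_crit) = 45.284
r = sqrt(45.284) = 6.7293 m

6.7293 m


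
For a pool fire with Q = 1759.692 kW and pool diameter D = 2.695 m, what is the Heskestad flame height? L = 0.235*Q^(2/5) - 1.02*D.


Q^(2/5) = 19.869
0.235 * Q^(2/5) = 4.6692
1.02 * D = 2.7489
L = 1.9203 m

1.9203 m


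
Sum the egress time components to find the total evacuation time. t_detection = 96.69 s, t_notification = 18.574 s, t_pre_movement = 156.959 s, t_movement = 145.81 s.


Total = 96.69 + 18.574 + 156.959 + 145.81 = 418.033 s

418.033 s


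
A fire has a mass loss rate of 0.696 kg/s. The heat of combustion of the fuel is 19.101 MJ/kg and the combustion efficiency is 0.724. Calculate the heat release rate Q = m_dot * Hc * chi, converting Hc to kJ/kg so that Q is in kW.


Hc = 19.101 MJ/kg = 19.101 * 1000 kJ/kg = 19101 kJ/kg
Q = 0.696 kg/s * 19101 kJ/kg * 0.724 = 9625.1 kW

9625.1 kW


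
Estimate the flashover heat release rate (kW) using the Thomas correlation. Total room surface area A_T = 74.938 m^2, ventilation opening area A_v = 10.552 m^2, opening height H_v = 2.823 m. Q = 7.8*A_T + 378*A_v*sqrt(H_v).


7.8*A_T = 584.52
sqrt(H_v) = 1.6802
378*A_v*sqrt(H_v) = 6701.7
Q = 584.52 + 6701.7 = 7286.2 kW

7286.2 kW


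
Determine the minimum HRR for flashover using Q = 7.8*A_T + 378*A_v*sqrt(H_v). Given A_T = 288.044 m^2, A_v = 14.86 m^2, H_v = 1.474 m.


7.8*A_T = 2246.7
sqrt(H_v) = 1.2141
378*A_v*sqrt(H_v) = 6819.6
Q = 2246.7 + 6819.6 = 9066.4 kW

9066.4 kW


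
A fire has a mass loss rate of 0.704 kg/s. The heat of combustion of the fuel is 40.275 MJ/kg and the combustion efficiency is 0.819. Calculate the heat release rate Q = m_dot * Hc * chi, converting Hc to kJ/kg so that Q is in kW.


Hc = 40.275 MJ/kg = 40.275 * 1000 kJ/kg = 40275 kJ/kg
Q = 0.704 kg/s * 40275 kJ/kg * 0.819 = 23222 kW

23222 kW


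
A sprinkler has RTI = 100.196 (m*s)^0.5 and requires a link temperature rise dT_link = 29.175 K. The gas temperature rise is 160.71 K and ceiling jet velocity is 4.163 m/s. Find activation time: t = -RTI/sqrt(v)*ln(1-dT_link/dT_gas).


dT_link/dT_gas = 0.18154
ln(1 - 0.18154) = -0.20033
t = -100.196 / sqrt(4.163) * -0.20033 = 9.8376 s

9.8376 s


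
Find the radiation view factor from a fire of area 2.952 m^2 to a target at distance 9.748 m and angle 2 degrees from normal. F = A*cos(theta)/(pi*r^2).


cos(2 deg) = 0.99939
pi*r^2 = 298.53
F = 2.952 * 0.99939 / 298.53 = 0.0098826

0.0098826


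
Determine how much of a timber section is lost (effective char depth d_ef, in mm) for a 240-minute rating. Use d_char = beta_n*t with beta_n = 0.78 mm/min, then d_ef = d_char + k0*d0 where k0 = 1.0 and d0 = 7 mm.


d_char = 0.78 * 240 = 187.2 mm
d_ef = 187.2 + 1.0*7 = 194.2 mm

194.2 mm


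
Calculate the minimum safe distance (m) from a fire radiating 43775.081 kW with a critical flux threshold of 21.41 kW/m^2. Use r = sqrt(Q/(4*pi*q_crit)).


4*pi*q_crit = 269.05
Q/(4*pi*q_crit) = 162.70
r = sqrt(162.70) = 12.756 m

12.756 m


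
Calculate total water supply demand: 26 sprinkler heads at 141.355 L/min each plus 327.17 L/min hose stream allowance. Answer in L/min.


Sprinkler demand = 26 * 141.355 = 3675.23 L/min
Total = 3675.23 + 327.17 = 4002.4 L/min

4002.4 L/min


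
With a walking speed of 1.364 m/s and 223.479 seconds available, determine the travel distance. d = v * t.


d = 1.364 * 223.479 = 304.83 m

304.83 m


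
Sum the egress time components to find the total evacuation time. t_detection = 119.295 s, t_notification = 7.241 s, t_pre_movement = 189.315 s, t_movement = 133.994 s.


Total = 119.295 + 7.241 + 189.315 + 133.994 = 449.845 s

449.845 s


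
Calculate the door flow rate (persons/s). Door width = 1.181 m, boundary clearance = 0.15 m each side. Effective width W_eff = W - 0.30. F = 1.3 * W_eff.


W_eff = 1.181 - 0.30 = 0.881 m
F = 1.3 * 0.881 = 1.1453 persons/s

1.1453 persons/s


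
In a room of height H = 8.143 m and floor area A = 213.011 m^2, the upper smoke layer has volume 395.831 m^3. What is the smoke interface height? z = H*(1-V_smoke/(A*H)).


V/(A*H) = 0.22820
1 - 0.22820 = 0.77180
z = 8.143 * 0.77180 = 6.2847 m

6.2847 m


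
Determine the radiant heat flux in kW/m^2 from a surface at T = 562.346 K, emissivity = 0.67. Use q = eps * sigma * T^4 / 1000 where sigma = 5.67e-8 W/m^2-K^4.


T^4 = 1.0000e+11
q = 0.67 * 5.67e-8 * 1.0000e+11 / 1000 = 3.7990 kW/m^2

3.7990 kW/m^2


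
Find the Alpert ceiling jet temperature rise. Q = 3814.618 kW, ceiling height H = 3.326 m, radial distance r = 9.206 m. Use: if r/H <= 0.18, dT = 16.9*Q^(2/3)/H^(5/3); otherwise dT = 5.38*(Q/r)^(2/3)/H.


r/H = 9.206 / 3.326 = 2.7679
r/H > 0.18, so dT = 5.38*(Q/r)^(2/3)/H
Q/r = 414.36
(Q/r)^(2/3) = 55.580
dT = 5.38 * 55.580 / 3.326 = 89.904 K

89.904 K


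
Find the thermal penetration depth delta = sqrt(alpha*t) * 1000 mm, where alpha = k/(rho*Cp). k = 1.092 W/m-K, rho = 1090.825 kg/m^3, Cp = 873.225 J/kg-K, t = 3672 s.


alpha = 1.092 / (1090.825 * 873.225) = 1.1464e-06 m^2/s
alpha * t = 0.0042096
delta = sqrt(0.0042096) * 1000 = 64.882 mm

64.882 mm


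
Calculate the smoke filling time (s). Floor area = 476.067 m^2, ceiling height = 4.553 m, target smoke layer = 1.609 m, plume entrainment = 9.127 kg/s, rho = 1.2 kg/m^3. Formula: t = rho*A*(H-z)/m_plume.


H - z = 2.944 m
t = 1.2 * 476.067 * 2.944 / 9.127 = 184.27 s

184.27 s


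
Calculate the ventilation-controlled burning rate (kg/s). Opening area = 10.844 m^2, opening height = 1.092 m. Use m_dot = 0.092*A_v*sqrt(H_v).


sqrt(H_v) = 1.0450
m_dot = 0.092 * 10.844 * 1.0450 = 1.0425 kg/s

1.0425 kg/s


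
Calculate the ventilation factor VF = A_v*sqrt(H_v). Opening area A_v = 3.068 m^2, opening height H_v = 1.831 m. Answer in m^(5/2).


sqrt(H_v) = 1.3531
VF = 3.068 * 1.3531 = 4.1514 m^(5/2)

4.1514 m^(5/2)


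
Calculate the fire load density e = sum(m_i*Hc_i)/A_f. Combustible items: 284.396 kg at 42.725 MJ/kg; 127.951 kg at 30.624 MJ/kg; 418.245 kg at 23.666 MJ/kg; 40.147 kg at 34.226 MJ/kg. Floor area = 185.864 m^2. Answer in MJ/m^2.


Total energy = 284.396*42.725 + 127.951*30.624 + 418.245*23.666 + 40.147*34.226
= 12150.82 + 3918.371 + 9898.186 + 1374.071
= 27341.45 MJ
e = 27341.45 / 185.864 = 147.10 MJ/m^2

147.10 MJ/m^2


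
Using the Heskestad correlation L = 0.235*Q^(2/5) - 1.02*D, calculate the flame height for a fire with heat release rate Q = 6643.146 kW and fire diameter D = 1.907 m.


Q^(2/5) = 33.803
0.235 * Q^(2/5) = 7.9436
1.02 * D = 1.9451
L = 5.9985 m

5.9985 m


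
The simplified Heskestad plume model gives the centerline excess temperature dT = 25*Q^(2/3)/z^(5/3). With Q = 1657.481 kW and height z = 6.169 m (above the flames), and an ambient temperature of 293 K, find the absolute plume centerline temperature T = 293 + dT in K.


Q^(2/3) = 140.06
z^(5/3) = 20.750
dT = 25 * 140.06 / 20.750 = 168.74 K
T = 293 + 168.74 = 461.74 K

461.74 K


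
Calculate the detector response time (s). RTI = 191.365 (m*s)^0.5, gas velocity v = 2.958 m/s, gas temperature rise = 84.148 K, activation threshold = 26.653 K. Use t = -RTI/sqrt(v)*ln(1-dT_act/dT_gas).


dT_act/dT_gas = 0.31674
ln(1 - 0.31674) = -0.38088
t = -191.365 / sqrt(2.958) * -0.38088 = 42.379 s

42.379 s


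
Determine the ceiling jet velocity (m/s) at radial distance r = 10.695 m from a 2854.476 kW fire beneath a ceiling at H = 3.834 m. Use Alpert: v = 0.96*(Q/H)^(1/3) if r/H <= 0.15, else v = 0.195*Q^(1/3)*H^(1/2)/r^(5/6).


r/H = 10.695 / 3.834 = 2.7895
r/H > 0.15, so v = 0.195*Q^(1/3)*H^(1/2)/r^(5/6)
Q^(1/3) = 14.185
H^(1/2) = 1.9581
r^(5/6) = 7.2053
v = 0.195 * 14.185 * 1.9581 / 7.2053 = 0.75171 m/s

0.75171 m/s


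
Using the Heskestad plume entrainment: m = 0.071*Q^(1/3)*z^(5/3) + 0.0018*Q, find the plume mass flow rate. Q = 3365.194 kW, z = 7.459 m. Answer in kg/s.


Q^(1/3) = 14.985
z^(5/3) = 28.475
First term = 0.071 * 14.985 * 28.475 = 30.297
Second term = 0.0018 * 3365.194 = 6.0573
m = 36.354 kg/s

36.354 kg/s


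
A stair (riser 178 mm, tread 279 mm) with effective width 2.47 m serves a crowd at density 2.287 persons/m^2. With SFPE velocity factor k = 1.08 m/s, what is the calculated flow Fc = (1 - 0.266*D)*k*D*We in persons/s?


1 - 0.266*D = 1 - 0.266*2.287 = 0.39166
Fs = 0.39166 * 1.08 * 2.287 = 0.96738 persons/(s*m)
Fc = 0.96738 * 2.47 = 2.3894 persons/s

2.3894 persons/s


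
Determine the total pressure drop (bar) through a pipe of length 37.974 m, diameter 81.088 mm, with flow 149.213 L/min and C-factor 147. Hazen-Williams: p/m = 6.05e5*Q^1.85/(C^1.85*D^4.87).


Q^1.85 = 10509
C^1.85 = 10222
D^4.87 = 1.9798e+09
p/m = 0.00031415 bar/m
p_total = 0.00031415 * 37.974 = 0.011930 bar

0.011930 bar


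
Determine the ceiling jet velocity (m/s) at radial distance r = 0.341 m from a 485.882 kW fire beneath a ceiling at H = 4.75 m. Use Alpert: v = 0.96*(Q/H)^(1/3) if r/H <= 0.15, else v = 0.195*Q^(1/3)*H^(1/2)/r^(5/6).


r/H = 0.341 / 4.75 = 0.071789
r/H <= 0.15, so v = 0.96*(Q/H)^(1/3)
Q/H = 102.29
(Q/H)^(1/3) = 4.6768
v = 0.96 * 4.6768 = 4.4897 m/s

4.4897 m/s


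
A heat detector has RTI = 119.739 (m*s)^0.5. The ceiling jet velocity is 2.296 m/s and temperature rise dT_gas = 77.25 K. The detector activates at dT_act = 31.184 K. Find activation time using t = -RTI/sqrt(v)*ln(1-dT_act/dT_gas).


dT_act/dT_gas = 0.40368
ln(1 - 0.40368) = -0.51697
t = -119.739 / sqrt(2.296) * -0.51697 = 40.852 s

40.852 s


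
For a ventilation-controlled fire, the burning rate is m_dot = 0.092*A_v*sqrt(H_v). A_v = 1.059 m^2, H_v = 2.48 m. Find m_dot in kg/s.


sqrt(H_v) = 1.5748
m_dot = 0.092 * 1.059 * 1.5748 = 0.15343 kg/s

0.15343 kg/s


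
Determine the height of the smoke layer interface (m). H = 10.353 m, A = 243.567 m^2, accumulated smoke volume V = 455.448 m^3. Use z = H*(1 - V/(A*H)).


V/(A*H) = 0.18062
1 - 0.18062 = 0.81938
z = 10.353 * 0.81938 = 8.4831 m

8.4831 m


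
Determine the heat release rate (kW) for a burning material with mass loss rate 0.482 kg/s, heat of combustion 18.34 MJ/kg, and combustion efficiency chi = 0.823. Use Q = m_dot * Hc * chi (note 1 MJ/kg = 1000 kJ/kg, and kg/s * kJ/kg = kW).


Hc = 18.34 MJ/kg = 18.34 * 1000 kJ/kg = 18340 kJ/kg
Q = 0.482 kg/s * 18340 kJ/kg * 0.823 = 7275.2 kW

7275.2 kW


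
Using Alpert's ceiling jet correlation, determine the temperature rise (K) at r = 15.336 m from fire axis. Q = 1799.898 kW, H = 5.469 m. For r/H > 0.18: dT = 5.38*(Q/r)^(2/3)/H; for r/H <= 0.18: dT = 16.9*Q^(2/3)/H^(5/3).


r/H = 15.336 / 5.469 = 2.8042
r/H > 0.18, so dT = 5.38*(Q/r)^(2/3)/H
Q/r = 117.36
(Q/r)^(2/3) = 23.971
dT = 5.38 * 23.971 / 5.469 = 23.581 K

23.581 K


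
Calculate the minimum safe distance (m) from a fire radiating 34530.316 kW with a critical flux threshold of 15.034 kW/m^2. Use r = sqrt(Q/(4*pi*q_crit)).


4*pi*q_crit = 188.92
Q/(4*pi*q_crit) = 182.77
r = sqrt(182.77) = 13.519 m

13.519 m


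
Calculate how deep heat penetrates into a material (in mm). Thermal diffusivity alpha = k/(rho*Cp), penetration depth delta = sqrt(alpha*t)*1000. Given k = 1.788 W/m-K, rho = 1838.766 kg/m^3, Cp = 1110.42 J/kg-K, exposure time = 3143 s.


alpha = 1.788 / (1838.766 * 1110.42) = 8.7570e-07 m^2/s
alpha * t = 0.0027523
delta = sqrt(0.0027523) * 1000 = 52.463 mm

52.463 mm


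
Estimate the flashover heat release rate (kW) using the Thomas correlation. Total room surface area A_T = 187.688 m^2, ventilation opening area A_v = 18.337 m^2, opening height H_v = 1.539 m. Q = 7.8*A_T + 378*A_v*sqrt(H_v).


7.8*A_T = 1464.0
sqrt(H_v) = 1.2406
378*A_v*sqrt(H_v) = 8598.8
Q = 1464.0 + 8598.8 = 10063 kW

10063 kW


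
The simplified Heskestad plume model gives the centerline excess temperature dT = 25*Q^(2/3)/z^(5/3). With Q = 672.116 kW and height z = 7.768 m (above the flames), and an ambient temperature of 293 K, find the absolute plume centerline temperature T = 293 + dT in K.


Q^(2/3) = 76.730
z^(5/3) = 30.468
dT = 25 * 76.730 / 30.468 = 62.958 K
T = 293 + 62.958 = 355.96 K

355.96 K


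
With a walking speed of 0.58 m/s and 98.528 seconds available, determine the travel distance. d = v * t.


d = 0.58 * 98.528 = 57.146 m

57.146 m


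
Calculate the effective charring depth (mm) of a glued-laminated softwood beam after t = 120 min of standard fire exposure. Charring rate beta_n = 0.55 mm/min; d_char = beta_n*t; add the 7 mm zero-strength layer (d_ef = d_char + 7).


d_char = 0.55 * 120 = 66 mm
d_ef = 66 + 1.0*7 = 73 mm

73 mm


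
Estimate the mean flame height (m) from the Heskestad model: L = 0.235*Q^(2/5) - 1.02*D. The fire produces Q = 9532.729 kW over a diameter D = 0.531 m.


Q^(2/5) = 39.056
0.235 * Q^(2/5) = 9.1781
1.02 * D = 0.54162
L = 8.6365 m

8.6365 m


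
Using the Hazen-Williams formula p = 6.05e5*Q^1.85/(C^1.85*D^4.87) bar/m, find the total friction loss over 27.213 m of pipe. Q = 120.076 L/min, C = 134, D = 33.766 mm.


Q^1.85 = 7030.6
C^1.85 = 8612.8
D^4.87 = 2.7778e+07
p/m = 0.017779 bar/m
p_total = 0.017779 * 27.213 = 0.48382 bar

0.48382 bar


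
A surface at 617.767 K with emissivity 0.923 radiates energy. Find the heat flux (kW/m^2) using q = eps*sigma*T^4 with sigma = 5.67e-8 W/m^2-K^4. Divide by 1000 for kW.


T^4 = 1.4565e+11
q = 0.923 * 5.67e-8 * 1.4565e+11 / 1000 = 7.6223 kW/m^2

7.6223 kW/m^2


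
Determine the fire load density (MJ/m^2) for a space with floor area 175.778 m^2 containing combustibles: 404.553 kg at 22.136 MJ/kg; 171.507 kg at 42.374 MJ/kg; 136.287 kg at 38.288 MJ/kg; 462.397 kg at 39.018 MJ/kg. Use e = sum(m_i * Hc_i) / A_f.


Total energy = 404.553*22.136 + 171.507*42.374 + 136.287*38.288 + 462.397*39.018
= 8955.185 + 7267.438 + 5218.157 + 18041.81
= 39482.59 MJ
e = 39482.59 / 175.778 = 224.62 MJ/m^2

224.62 MJ/m^2


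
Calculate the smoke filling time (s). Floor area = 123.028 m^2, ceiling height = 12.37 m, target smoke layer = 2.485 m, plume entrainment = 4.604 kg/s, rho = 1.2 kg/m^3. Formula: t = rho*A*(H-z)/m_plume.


H - z = 9.885 m
t = 1.2 * 123.028 * 9.885 / 4.604 = 316.98 s

316.98 s


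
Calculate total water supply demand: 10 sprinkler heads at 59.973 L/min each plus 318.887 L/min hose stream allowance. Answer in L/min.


Sprinkler demand = 10 * 59.973 = 599.73 L/min
Total = 599.73 + 318.887 = 918.617 L/min

918.617 L/min


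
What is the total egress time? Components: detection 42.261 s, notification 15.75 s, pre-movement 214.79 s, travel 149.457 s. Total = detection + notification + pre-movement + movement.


Total = 42.261 + 15.75 + 214.79 + 149.457 = 422.258 s

422.258 s


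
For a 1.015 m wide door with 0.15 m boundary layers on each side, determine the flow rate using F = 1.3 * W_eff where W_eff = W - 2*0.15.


W_eff = 1.015 - 0.30 = 0.715 m
F = 1.3 * 0.715 = 0.92950 persons/s

0.92950 persons/s


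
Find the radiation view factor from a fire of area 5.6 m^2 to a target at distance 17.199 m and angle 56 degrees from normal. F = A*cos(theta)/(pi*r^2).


cos(56 deg) = 0.55919
pi*r^2 = 929.30
F = 5.6 * 0.55919 / 929.30 = 0.0033697

0.0033697


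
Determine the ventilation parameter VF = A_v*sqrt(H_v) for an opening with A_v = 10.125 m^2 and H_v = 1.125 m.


sqrt(H_v) = 1.0607
VF = 10.125 * 1.0607 = 10.739 m^(5/2)

10.739 m^(5/2)


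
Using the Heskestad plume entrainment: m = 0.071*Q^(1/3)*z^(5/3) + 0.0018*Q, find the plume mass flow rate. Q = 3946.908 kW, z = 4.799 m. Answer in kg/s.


Q^(1/3) = 15.803
z^(5/3) = 13.654
First term = 0.071 * 15.803 * 13.654 = 15.320
Second term = 0.0018 * 3946.908 = 7.1044
m = 22.425 kg/s

22.425 kg/s


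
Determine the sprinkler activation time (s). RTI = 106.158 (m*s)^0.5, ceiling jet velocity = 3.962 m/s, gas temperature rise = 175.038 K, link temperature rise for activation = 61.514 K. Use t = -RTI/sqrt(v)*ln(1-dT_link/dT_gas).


dT_link/dT_gas = 0.35143
ln(1 - 0.35143) = -0.43299
t = -106.158 / sqrt(3.962) * -0.43299 = 23.093 s

23.093 s


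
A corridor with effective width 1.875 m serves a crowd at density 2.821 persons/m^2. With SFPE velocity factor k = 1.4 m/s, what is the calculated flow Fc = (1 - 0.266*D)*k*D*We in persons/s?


1 - 0.266*D = 1 - 0.266*2.821 = 0.24961
Fs = 0.24961 * 1.4 * 2.821 = 0.98583 persons/(s*m)
Fc = 0.98583 * 1.875 = 1.8484 persons/s

1.8484 persons/s


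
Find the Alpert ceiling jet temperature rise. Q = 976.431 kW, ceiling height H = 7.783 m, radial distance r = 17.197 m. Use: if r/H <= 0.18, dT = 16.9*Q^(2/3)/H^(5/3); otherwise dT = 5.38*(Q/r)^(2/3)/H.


r/H = 17.197 / 7.783 = 2.2096
r/H > 0.18, so dT = 5.38*(Q/r)^(2/3)/H
Q/r = 56.779
(Q/r)^(2/3) = 14.773
dT = 5.38 * 14.773 / 7.783 = 10.212 K

10.212 K


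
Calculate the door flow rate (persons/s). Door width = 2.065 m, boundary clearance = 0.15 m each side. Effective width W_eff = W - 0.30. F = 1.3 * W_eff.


W_eff = 2.065 - 0.30 = 1.765 m
F = 1.3 * 1.765 = 2.2945 persons/s

2.2945 persons/s


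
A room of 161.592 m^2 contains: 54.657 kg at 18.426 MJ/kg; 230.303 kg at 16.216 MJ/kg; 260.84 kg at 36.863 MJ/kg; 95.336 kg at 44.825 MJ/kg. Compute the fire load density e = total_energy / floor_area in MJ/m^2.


Total energy = 54.657*18.426 + 230.303*16.216 + 260.84*36.863 + 95.336*44.825
= 1007.110 + 3734.593 + 9615.345 + 4273.436
= 18630.48 MJ
e = 18630.48 / 161.592 = 115.29 MJ/m^2

115.29 MJ/m^2


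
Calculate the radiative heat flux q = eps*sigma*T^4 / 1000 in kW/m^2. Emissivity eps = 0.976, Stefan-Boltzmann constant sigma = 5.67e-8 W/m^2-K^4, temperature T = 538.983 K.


T^4 = 8.4392e+10
q = 0.976 * 5.67e-8 * 8.4392e+10 / 1000 = 4.6702 kW/m^2

4.6702 kW/m^2


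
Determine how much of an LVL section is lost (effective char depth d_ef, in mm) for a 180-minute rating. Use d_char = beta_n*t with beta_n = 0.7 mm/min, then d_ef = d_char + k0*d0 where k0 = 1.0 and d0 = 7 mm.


d_char = 0.7 * 180 = 126 mm
d_ef = 126 + 1.0*7 = 133 mm

133 mm


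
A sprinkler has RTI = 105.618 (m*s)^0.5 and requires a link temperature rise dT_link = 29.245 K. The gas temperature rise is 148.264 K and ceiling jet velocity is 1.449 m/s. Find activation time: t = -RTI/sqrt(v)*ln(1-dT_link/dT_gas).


dT_link/dT_gas = 0.19725
ln(1 - 0.19725) = -0.21971
t = -105.618 / sqrt(1.449) * -0.21971 = 19.278 s

19.278 s


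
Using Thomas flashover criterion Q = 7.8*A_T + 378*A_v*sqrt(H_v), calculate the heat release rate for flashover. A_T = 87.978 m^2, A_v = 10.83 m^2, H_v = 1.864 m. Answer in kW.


7.8*A_T = 686.23
sqrt(H_v) = 1.3653
378*A_v*sqrt(H_v) = 5589.1
Q = 686.23 + 5589.1 = 6275.3 kW

6275.3 kW


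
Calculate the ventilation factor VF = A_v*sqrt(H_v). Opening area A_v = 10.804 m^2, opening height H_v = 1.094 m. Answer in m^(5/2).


sqrt(H_v) = 1.0459
VF = 10.804 * 1.0459 = 11.300 m^(5/2)

11.300 m^(5/2)


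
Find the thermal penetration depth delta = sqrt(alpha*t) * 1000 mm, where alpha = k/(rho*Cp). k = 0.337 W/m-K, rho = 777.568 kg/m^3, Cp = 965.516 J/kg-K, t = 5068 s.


alpha = 0.337 / (777.568 * 965.516) = 4.4888e-07 m^2/s
alpha * t = 0.0022749
delta = sqrt(0.0022749) * 1000 = 47.696 mm

47.696 mm


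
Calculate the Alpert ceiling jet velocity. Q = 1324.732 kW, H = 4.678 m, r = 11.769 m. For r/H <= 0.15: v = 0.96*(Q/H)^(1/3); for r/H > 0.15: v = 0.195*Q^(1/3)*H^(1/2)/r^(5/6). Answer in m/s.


r/H = 11.769 / 4.678 = 2.5158
r/H > 0.15, so v = 0.195*Q^(1/3)*H^(1/2)/r^(5/6)
Q^(1/3) = 10.983
H^(1/2) = 2.1629
r^(5/6) = 7.8034
v = 0.195 * 10.983 * 2.1629 / 7.8034 = 0.59360 m/s

0.59360 m/s


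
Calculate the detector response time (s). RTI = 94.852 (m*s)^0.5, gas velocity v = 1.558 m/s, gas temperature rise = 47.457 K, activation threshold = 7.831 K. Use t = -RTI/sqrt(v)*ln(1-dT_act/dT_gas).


dT_act/dT_gas = 0.16501
ln(1 - 0.16501) = -0.18034
t = -94.852 / sqrt(1.558) * -0.18034 = 13.704 s

13.704 s


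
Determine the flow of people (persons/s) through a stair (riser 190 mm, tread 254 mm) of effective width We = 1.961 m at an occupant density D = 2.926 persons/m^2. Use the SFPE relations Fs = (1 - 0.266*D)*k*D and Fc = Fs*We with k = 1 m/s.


1 - 0.266*D = 1 - 0.266*2.926 = 0.22168
Fs = 0.22168 * 1 * 2.926 = 0.64865 persons/(s*m)
Fc = 0.64865 * 1.961 = 1.2720 persons/s

1.2720 persons/s


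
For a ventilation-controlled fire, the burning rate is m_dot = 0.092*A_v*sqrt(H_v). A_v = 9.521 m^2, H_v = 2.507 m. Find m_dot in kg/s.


sqrt(H_v) = 1.5834
m_dot = 0.092 * 9.521 * 1.5834 = 1.3869 kg/s

1.3869 kg/s


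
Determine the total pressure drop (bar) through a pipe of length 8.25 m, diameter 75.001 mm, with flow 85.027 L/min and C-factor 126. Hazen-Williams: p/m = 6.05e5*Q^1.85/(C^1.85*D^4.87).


Q^1.85 = 3712.6
C^1.85 = 7685.7
D^4.87 = 1.3539e+09
p/m = 0.00021586 bar/m
p_total = 0.00021586 * 8.25 = 0.0017809 bar

0.0017809 bar
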